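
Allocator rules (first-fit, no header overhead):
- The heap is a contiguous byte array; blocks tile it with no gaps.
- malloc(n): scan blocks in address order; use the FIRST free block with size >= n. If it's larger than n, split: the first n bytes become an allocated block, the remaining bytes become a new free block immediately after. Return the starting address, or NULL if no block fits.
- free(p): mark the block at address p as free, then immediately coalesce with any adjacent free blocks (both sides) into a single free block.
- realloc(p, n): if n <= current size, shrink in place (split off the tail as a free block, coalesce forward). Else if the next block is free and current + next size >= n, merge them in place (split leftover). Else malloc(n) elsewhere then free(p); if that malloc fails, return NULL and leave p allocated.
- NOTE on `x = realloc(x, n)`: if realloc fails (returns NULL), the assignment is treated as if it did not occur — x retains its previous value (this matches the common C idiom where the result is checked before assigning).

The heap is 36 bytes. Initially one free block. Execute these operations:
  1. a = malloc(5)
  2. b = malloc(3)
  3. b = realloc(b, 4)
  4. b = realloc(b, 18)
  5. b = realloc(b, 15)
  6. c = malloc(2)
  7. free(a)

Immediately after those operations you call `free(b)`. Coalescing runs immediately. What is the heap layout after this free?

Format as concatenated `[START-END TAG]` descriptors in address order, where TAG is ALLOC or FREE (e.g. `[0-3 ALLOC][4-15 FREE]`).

Op 1: a = malloc(5) -> a = 0; heap: [0-4 ALLOC][5-35 FREE]
Op 2: b = malloc(3) -> b = 5; heap: [0-4 ALLOC][5-7 ALLOC][8-35 FREE]
Op 3: b = realloc(b, 4) -> b = 5; heap: [0-4 ALLOC][5-8 ALLOC][9-35 FREE]
Op 4: b = realloc(b, 18) -> b = 5; heap: [0-4 ALLOC][5-22 ALLOC][23-35 FREE]
Op 5: b = realloc(b, 15) -> b = 5; heap: [0-4 ALLOC][5-19 ALLOC][20-35 FREE]
Op 6: c = malloc(2) -> c = 20; heap: [0-4 ALLOC][5-19 ALLOC][20-21 ALLOC][22-35 FREE]
Op 7: free(a) -> (freed a); heap: [0-4 FREE][5-19 ALLOC][20-21 ALLOC][22-35 FREE]
free(b): b = 5 -> block [5-19 ALLOC]; mark free, coalesce with adjacent free neighbors -> [0-19 FREE][20-21 ALLOC][22-35 FREE]

Answer: [0-19 FREE][20-21 ALLOC][22-35 FREE]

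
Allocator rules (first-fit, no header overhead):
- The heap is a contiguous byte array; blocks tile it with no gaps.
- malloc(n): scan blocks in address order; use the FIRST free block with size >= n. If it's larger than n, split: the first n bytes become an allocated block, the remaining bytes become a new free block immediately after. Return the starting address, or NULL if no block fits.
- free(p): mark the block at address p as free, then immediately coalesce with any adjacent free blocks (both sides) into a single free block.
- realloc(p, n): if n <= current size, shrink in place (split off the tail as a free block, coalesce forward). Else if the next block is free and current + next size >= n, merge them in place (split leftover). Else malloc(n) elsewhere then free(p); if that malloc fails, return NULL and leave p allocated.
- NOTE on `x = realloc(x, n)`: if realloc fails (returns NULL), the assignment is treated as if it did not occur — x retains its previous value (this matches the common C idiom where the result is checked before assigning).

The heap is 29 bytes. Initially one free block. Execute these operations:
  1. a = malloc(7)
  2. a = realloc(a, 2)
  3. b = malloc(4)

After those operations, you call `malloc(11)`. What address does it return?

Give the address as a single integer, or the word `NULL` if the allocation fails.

Answer: 6

Derivation:
Op 1: a = malloc(7) -> a = 0; heap: [0-6 ALLOC][7-28 FREE]
Op 2: a = realloc(a, 2) -> a = 0; heap: [0-1 ALLOC][2-28 FREE]
Op 3: b = malloc(4) -> b = 2; heap: [0-1 ALLOC][2-5 ALLOC][6-28 FREE]
malloc(11): first-fit scan over [0-1 ALLOC][2-5 ALLOC][6-28 FREE] -> 6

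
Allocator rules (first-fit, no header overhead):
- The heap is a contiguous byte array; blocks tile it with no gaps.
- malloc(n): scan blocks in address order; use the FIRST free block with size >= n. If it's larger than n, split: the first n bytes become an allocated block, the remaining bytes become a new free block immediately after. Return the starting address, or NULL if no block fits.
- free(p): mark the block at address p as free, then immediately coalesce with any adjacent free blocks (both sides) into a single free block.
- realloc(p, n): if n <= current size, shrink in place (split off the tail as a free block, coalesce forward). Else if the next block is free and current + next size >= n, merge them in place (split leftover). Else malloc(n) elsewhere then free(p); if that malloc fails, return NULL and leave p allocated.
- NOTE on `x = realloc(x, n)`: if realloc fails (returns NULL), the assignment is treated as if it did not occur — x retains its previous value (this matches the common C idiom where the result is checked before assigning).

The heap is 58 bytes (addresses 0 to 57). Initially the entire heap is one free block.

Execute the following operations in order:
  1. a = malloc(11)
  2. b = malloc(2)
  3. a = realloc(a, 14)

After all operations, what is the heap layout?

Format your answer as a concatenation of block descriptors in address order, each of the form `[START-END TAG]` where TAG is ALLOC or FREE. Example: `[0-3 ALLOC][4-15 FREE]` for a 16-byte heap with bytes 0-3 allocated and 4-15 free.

Answer: [0-10 FREE][11-12 ALLOC][13-26 ALLOC][27-57 FREE]

Derivation:
Op 1: a = malloc(11) -> a = 0; heap: [0-10 ALLOC][11-57 FREE]
Op 2: b = malloc(2) -> b = 11; heap: [0-10 ALLOC][11-12 ALLOC][13-57 FREE]
Op 3: a = realloc(a, 14) -> a = 13; heap: [0-10 FREE][11-12 ALLOC][13-26 ALLOC][27-57 FREE]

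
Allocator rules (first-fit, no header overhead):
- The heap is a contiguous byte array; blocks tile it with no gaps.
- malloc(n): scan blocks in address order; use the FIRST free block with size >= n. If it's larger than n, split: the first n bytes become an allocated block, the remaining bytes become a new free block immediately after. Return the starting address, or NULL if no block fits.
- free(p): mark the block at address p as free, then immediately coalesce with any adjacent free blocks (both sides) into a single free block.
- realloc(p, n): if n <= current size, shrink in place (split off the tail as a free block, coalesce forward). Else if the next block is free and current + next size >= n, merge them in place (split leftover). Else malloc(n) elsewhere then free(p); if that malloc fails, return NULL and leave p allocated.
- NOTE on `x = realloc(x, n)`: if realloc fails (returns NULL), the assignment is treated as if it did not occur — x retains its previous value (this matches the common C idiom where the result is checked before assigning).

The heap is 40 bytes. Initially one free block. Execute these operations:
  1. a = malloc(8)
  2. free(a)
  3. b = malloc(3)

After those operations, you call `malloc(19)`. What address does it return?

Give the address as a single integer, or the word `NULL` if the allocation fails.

Answer: 3

Derivation:
Op 1: a = malloc(8) -> a = 0; heap: [0-7 ALLOC][8-39 FREE]
Op 2: free(a) -> (freed a); heap: [0-39 FREE]
Op 3: b = malloc(3) -> b = 0; heap: [0-2 ALLOC][3-39 FREE]
malloc(19): first-fit scan over [0-2 ALLOC][3-39 FREE] -> 3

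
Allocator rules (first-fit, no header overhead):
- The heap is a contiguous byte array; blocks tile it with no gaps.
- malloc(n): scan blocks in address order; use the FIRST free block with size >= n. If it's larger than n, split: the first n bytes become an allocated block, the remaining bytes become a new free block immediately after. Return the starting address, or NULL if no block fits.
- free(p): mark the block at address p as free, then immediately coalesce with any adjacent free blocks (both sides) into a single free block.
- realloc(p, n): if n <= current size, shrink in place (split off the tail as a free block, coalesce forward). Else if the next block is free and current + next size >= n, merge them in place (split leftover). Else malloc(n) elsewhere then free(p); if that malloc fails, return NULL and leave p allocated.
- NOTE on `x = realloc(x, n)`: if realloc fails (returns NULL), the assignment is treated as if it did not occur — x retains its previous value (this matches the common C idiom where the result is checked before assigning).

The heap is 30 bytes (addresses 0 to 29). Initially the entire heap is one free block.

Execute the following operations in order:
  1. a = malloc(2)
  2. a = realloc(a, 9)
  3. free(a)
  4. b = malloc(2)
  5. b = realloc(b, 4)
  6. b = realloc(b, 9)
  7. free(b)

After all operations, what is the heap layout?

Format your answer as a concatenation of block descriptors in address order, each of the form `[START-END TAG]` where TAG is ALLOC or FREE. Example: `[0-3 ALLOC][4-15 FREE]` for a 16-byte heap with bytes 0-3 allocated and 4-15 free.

Op 1: a = malloc(2) -> a = 0; heap: [0-1 ALLOC][2-29 FREE]
Op 2: a = realloc(a, 9) -> a = 0; heap: [0-8 ALLOC][9-29 FREE]
Op 3: free(a) -> (freed a); heap: [0-29 FREE]
Op 4: b = malloc(2) -> b = 0; heap: [0-1 ALLOC][2-29 FREE]
Op 5: b = realloc(b, 4) -> b = 0; heap: [0-3 ALLOC][4-29 FREE]
Op 6: b = realloc(b, 9) -> b = 0; heap: [0-8 ALLOC][9-29 FREE]
Op 7: free(b) -> (freed b); heap: [0-29 FREE]

Answer: [0-29 FREE]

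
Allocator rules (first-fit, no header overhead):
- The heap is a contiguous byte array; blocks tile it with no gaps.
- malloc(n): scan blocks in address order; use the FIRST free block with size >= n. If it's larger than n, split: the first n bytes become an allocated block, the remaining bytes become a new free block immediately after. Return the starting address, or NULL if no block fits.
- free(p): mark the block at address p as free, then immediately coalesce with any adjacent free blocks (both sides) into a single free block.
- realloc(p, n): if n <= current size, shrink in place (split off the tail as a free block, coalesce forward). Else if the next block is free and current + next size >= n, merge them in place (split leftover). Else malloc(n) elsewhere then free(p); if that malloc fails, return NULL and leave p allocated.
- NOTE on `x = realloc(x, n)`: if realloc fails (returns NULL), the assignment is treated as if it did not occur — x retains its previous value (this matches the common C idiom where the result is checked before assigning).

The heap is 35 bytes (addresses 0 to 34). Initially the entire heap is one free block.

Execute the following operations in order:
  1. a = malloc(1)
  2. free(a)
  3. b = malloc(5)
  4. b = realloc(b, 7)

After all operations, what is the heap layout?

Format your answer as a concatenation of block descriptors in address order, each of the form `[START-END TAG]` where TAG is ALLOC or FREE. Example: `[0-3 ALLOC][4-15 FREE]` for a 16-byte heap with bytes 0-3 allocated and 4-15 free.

Answer: [0-6 ALLOC][7-34 FREE]

Derivation:
Op 1: a = malloc(1) -> a = 0; heap: [0-0 ALLOC][1-34 FREE]
Op 2: free(a) -> (freed a); heap: [0-34 FREE]
Op 3: b = malloc(5) -> b = 0; heap: [0-4 ALLOC][5-34 FREE]
Op 4: b = realloc(b, 7) -> b = 0; heap: [0-6 ALLOC][7-34 FREE]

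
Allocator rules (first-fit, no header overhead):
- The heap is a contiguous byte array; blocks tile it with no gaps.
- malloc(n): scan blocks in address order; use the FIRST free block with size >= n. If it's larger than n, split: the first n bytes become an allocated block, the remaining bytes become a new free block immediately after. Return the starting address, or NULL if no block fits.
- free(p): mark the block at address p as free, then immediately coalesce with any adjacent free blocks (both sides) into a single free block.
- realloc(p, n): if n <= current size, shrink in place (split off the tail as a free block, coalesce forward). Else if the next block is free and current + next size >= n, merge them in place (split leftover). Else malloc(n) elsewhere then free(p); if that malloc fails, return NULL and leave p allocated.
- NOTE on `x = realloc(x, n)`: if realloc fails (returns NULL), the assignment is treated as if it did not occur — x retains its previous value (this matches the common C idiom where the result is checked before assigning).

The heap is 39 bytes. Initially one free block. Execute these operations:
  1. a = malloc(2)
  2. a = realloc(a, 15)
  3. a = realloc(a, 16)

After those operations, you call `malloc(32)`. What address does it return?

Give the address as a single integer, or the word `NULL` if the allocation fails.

Answer: NULL

Derivation:
Op 1: a = malloc(2) -> a = 0; heap: [0-1 ALLOC][2-38 FREE]
Op 2: a = realloc(a, 15) -> a = 0; heap: [0-14 ALLOC][15-38 FREE]
Op 3: a = realloc(a, 16) -> a = 0; heap: [0-15 ALLOC][16-38 FREE]
malloc(32): first-fit scan over [0-15 ALLOC][16-38 FREE] -> NULL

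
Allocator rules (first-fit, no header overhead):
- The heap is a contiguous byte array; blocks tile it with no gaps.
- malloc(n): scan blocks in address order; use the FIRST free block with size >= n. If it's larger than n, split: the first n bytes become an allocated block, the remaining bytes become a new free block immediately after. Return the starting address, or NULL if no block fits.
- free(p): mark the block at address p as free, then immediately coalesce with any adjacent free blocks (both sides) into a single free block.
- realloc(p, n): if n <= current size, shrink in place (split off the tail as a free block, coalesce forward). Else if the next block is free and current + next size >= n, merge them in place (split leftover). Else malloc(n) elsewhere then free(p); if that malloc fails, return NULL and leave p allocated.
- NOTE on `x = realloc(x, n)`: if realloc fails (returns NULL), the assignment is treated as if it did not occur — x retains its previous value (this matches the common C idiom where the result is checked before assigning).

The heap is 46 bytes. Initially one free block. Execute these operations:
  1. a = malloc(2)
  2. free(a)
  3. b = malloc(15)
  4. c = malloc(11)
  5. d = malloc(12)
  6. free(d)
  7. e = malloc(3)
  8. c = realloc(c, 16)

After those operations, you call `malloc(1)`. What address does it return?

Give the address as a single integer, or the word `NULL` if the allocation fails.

Op 1: a = malloc(2) -> a = 0; heap: [0-1 ALLOC][2-45 FREE]
Op 2: free(a) -> (freed a); heap: [0-45 FREE]
Op 3: b = malloc(15) -> b = 0; heap: [0-14 ALLOC][15-45 FREE]
Op 4: c = malloc(11) -> c = 15; heap: [0-14 ALLOC][15-25 ALLOC][26-45 FREE]
Op 5: d = malloc(12) -> d = 26; heap: [0-14 ALLOC][15-25 ALLOC][26-37 ALLOC][38-45 FREE]
Op 6: free(d) -> (freed d); heap: [0-14 ALLOC][15-25 ALLOC][26-45 FREE]
Op 7: e = malloc(3) -> e = 26; heap: [0-14 ALLOC][15-25 ALLOC][26-28 ALLOC][29-45 FREE]
Op 8: c = realloc(c, 16) -> c = 29; heap: [0-14 ALLOC][15-25 FREE][26-28 ALLOC][29-44 ALLOC][45-45 FREE]
malloc(1): first-fit scan over [0-14 ALLOC][15-25 FREE][26-28 ALLOC][29-44 ALLOC][45-45 FREE] -> 15

Answer: 15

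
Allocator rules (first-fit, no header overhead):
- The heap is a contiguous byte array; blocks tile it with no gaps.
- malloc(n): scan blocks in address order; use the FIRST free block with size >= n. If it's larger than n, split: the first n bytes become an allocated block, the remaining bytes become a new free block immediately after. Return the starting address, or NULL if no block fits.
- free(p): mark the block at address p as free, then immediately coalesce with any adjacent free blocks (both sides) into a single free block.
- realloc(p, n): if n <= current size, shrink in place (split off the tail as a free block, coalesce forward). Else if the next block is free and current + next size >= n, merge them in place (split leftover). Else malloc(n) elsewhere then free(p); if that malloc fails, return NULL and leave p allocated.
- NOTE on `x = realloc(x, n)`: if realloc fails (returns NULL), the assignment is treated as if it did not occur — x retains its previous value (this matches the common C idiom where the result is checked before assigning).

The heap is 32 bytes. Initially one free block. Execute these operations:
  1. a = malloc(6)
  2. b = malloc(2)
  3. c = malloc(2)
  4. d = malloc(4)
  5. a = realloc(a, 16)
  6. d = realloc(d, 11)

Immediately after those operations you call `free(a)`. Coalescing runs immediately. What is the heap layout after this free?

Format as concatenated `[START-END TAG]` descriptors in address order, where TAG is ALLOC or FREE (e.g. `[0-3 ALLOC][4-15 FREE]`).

Answer: [0-5 FREE][6-7 ALLOC][8-9 ALLOC][10-13 ALLOC][14-31 FREE]

Derivation:
Op 1: a = malloc(6) -> a = 0; heap: [0-5 ALLOC][6-31 FREE]
Op 2: b = malloc(2) -> b = 6; heap: [0-5 ALLOC][6-7 ALLOC][8-31 FREE]
Op 3: c = malloc(2) -> c = 8; heap: [0-5 ALLOC][6-7 ALLOC][8-9 ALLOC][10-31 FREE]
Op 4: d = malloc(4) -> d = 10; heap: [0-5 ALLOC][6-7 ALLOC][8-9 ALLOC][10-13 ALLOC][14-31 FREE]
Op 5: a = realloc(a, 16) -> a = 14; heap: [0-5 FREE][6-7 ALLOC][8-9 ALLOC][10-13 ALLOC][14-29 ALLOC][30-31 FREE]
Op 6: d = realloc(d, 11) -> NULL (d unchanged); heap: [0-5 FREE][6-7 ALLOC][8-9 ALLOC][10-13 ALLOC][14-29 ALLOC][30-31 FREE]
free(a): a = 14 -> block [14-29 ALLOC]; mark free, coalesce with adjacent free neighbors -> [0-5 FREE][6-7 ALLOC][8-9 ALLOC][10-13 ALLOC][14-31 FREE]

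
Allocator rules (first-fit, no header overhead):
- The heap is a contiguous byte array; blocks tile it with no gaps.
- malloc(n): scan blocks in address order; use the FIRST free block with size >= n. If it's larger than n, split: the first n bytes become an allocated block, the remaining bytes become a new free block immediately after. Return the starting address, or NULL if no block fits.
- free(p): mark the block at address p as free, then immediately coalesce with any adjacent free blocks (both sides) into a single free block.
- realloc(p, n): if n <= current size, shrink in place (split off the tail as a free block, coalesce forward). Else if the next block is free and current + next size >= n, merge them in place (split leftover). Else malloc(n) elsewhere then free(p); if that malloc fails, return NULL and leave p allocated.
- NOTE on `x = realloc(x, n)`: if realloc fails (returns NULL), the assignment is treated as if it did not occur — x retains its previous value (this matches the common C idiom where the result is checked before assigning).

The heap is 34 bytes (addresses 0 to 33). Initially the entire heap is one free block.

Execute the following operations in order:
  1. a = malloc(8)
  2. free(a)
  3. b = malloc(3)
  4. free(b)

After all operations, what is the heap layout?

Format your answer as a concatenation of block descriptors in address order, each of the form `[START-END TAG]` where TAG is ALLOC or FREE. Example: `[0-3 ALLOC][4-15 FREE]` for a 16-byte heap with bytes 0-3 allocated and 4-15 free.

Op 1: a = malloc(8) -> a = 0; heap: [0-7 ALLOC][8-33 FREE]
Op 2: free(a) -> (freed a); heap: [0-33 FREE]
Op 3: b = malloc(3) -> b = 0; heap: [0-2 ALLOC][3-33 FREE]
Op 4: free(b) -> (freed b); heap: [0-33 FREE]

Answer: [0-33 FREE]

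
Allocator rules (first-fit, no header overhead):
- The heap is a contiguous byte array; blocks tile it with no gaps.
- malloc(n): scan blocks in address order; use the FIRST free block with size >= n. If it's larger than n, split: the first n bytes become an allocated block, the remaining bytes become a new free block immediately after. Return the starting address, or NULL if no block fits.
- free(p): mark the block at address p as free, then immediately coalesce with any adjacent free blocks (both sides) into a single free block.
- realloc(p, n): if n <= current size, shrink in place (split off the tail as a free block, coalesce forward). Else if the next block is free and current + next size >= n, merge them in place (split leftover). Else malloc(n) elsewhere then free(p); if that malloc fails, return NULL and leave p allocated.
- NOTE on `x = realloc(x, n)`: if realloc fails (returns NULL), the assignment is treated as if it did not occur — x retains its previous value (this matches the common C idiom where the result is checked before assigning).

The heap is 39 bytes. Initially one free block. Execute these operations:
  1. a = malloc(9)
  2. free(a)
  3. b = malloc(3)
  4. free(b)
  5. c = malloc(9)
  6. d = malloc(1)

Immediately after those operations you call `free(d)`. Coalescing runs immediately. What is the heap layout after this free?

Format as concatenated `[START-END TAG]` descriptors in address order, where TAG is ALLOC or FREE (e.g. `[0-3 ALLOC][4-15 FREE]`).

Answer: [0-8 ALLOC][9-38 FREE]

Derivation:
Op 1: a = malloc(9) -> a = 0; heap: [0-8 ALLOC][9-38 FREE]
Op 2: free(a) -> (freed a); heap: [0-38 FREE]
Op 3: b = malloc(3) -> b = 0; heap: [0-2 ALLOC][3-38 FREE]
Op 4: free(b) -> (freed b); heap: [0-38 FREE]
Op 5: c = malloc(9) -> c = 0; heap: [0-8 ALLOC][9-38 FREE]
Op 6: d = malloc(1) -> d = 9; heap: [0-8 ALLOC][9-9 ALLOC][10-38 FREE]
free(d): d = 9 -> block [9-9 ALLOC]; mark free, coalesce with adjacent free neighbors -> [0-8 ALLOC][9-38 FREE]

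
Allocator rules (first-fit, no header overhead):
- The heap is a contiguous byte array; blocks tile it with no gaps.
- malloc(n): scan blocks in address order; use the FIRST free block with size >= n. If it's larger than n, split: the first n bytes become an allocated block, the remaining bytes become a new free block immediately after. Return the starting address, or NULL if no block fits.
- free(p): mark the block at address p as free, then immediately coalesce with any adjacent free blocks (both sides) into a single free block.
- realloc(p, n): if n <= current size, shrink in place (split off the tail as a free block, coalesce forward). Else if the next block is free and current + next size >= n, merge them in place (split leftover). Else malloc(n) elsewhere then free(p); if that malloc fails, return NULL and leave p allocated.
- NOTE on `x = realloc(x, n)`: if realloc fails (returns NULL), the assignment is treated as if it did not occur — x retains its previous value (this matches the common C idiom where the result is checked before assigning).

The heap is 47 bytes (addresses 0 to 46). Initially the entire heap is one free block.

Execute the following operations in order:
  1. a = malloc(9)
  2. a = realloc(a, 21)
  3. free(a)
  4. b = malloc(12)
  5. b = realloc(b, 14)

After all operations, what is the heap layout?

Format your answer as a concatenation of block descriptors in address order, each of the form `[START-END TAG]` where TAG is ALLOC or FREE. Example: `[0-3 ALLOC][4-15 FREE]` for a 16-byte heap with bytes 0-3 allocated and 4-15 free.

Answer: [0-13 ALLOC][14-46 FREE]

Derivation:
Op 1: a = malloc(9) -> a = 0; heap: [0-8 ALLOC][9-46 FREE]
Op 2: a = realloc(a, 21) -> a = 0; heap: [0-20 ALLOC][21-46 FREE]
Op 3: free(a) -> (freed a); heap: [0-46 FREE]
Op 4: b = malloc(12) -> b = 0; heap: [0-11 ALLOC][12-46 FREE]
Op 5: b = realloc(b, 14) -> b = 0; heap: [0-13 ALLOC][14-46 FREE]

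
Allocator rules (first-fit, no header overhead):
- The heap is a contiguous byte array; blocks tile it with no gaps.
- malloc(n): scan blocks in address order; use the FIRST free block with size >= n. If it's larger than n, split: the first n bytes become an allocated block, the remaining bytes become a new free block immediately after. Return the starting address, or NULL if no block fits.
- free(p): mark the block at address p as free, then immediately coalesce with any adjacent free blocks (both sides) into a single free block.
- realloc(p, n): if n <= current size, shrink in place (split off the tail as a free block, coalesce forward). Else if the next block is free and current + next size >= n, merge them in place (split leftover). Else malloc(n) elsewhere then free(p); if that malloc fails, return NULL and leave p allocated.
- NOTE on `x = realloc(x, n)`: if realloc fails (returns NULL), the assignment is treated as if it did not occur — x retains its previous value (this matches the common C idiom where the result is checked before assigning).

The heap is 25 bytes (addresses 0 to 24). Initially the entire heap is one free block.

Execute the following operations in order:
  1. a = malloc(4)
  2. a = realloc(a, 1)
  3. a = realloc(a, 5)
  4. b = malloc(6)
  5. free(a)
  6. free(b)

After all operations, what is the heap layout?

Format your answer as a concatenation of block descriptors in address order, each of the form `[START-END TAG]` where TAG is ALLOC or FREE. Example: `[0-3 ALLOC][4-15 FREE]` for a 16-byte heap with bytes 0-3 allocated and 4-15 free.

Op 1: a = malloc(4) -> a = 0; heap: [0-3 ALLOC][4-24 FREE]
Op 2: a = realloc(a, 1) -> a = 0; heap: [0-0 ALLOC][1-24 FREE]
Op 3: a = realloc(a, 5) -> a = 0; heap: [0-4 ALLOC][5-24 FREE]
Op 4: b = malloc(6) -> b = 5; heap: [0-4 ALLOC][5-10 ALLOC][11-24 FREE]
Op 5: free(a) -> (freed a); heap: [0-4 FREE][5-10 ALLOC][11-24 FREE]
Op 6: free(b) -> (freed b); heap: [0-24 FREE]

Answer: [0-24 FREE]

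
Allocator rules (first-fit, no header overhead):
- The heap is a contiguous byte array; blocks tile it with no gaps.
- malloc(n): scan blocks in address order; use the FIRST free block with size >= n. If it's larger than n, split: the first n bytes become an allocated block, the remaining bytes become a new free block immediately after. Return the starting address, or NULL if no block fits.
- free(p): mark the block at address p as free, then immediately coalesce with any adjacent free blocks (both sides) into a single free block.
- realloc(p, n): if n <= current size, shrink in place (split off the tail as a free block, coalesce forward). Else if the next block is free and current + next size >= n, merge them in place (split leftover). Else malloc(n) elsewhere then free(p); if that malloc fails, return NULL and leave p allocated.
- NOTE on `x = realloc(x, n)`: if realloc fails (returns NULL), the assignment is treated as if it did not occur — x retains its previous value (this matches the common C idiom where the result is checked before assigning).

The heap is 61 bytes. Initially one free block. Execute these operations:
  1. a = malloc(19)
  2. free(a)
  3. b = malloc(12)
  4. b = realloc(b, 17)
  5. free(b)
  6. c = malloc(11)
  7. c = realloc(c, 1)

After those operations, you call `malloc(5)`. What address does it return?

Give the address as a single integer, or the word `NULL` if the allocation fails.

Answer: 1

Derivation:
Op 1: a = malloc(19) -> a = 0; heap: [0-18 ALLOC][19-60 FREE]
Op 2: free(a) -> (freed a); heap: [0-60 FREE]
Op 3: b = malloc(12) -> b = 0; heap: [0-11 ALLOC][12-60 FREE]
Op 4: b = realloc(b, 17) -> b = 0; heap: [0-16 ALLOC][17-60 FREE]
Op 5: free(b) -> (freed b); heap: [0-60 FREE]
Op 6: c = malloc(11) -> c = 0; heap: [0-10 ALLOC][11-60 FREE]
Op 7: c = realloc(c, 1) -> c = 0; heap: [0-0 ALLOC][1-60 FREE]
malloc(5): first-fit scan over [0-0 ALLOC][1-60 FREE] -> 1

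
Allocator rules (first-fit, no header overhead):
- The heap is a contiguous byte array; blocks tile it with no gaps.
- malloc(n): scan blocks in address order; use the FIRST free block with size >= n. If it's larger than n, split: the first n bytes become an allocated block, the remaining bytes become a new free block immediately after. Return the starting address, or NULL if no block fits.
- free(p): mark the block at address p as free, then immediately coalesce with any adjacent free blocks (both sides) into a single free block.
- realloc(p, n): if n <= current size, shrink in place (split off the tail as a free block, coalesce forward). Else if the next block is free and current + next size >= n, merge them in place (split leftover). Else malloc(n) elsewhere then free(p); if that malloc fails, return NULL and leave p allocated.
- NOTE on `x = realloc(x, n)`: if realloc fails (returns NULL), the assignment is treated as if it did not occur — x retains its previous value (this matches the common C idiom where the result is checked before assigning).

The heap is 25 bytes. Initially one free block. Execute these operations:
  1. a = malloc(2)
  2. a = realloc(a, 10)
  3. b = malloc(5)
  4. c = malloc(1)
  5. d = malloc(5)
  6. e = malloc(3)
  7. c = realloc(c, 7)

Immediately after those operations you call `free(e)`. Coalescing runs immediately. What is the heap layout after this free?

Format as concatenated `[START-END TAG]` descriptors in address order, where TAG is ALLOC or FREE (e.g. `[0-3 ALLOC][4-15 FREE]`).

Op 1: a = malloc(2) -> a = 0; heap: [0-1 ALLOC][2-24 FREE]
Op 2: a = realloc(a, 10) -> a = 0; heap: [0-9 ALLOC][10-24 FREE]
Op 3: b = malloc(5) -> b = 10; heap: [0-9 ALLOC][10-14 ALLOC][15-24 FREE]
Op 4: c = malloc(1) -> c = 15; heap: [0-9 ALLOC][10-14 ALLOC][15-15 ALLOC][16-24 FREE]
Op 5: d = malloc(5) -> d = 16; heap: [0-9 ALLOC][10-14 ALLOC][15-15 ALLOC][16-20 ALLOC][21-24 FREE]
Op 6: e = malloc(3) -> e = 21; heap: [0-9 ALLOC][10-14 ALLOC][15-15 ALLOC][16-20 ALLOC][21-23 ALLOC][24-24 FREE]
Op 7: c = realloc(c, 7) -> NULL (c unchanged); heap: [0-9 ALLOC][10-14 ALLOC][15-15 ALLOC][16-20 ALLOC][21-23 ALLOC][24-24 FREE]
free(e): e = 21 -> block [21-23 ALLOC]; mark free, coalesce with adjacent free neighbors -> [0-9 ALLOC][10-14 ALLOC][15-15 ALLOC][16-20 ALLOC][21-24 FREE]

Answer: [0-9 ALLOC][10-14 ALLOC][15-15 ALLOC][16-20 ALLOC][21-24 FREE]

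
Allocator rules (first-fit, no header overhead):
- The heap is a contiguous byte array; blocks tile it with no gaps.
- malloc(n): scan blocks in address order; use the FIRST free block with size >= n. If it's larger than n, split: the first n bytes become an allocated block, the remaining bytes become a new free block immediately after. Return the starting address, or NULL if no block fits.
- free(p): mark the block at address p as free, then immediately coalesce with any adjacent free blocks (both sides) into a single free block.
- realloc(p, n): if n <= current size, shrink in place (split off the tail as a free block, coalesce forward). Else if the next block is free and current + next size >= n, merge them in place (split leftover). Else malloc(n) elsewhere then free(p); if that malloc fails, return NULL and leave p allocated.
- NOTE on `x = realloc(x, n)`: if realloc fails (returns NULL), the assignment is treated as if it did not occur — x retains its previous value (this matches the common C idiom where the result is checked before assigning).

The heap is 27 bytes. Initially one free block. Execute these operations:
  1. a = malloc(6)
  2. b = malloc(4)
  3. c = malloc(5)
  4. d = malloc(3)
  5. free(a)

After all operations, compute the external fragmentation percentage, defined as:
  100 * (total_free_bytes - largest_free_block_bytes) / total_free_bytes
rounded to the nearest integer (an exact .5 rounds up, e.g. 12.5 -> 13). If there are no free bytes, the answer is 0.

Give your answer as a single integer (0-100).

Answer: 40

Derivation:
Op 1: a = malloc(6) -> a = 0; heap: [0-5 ALLOC][6-26 FREE]
Op 2: b = malloc(4) -> b = 6; heap: [0-5 ALLOC][6-9 ALLOC][10-26 FREE]
Op 3: c = malloc(5) -> c = 10; heap: [0-5 ALLOC][6-9 ALLOC][10-14 ALLOC][15-26 FREE]
Op 4: d = malloc(3) -> d = 15; heap: [0-5 ALLOC][6-9 ALLOC][10-14 ALLOC][15-17 ALLOC][18-26 FREE]
Op 5: free(a) -> (freed a); heap: [0-5 FREE][6-9 ALLOC][10-14 ALLOC][15-17 ALLOC][18-26 FREE]
Free blocks: [6 9] total_free=15 largest=9 -> 100*(15-9)/15 = 600/15 = 40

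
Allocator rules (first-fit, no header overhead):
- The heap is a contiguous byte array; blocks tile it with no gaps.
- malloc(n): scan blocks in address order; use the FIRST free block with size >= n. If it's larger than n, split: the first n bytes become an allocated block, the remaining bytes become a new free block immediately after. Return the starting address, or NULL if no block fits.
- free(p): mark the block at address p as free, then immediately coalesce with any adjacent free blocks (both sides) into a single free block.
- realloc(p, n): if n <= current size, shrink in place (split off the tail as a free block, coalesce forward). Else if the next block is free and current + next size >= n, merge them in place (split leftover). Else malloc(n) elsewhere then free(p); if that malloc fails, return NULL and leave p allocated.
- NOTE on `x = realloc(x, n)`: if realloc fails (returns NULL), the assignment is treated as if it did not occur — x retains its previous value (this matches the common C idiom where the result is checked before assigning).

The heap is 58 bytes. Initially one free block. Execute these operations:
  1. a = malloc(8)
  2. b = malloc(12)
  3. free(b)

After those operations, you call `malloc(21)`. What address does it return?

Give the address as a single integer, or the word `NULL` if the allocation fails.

Op 1: a = malloc(8) -> a = 0; heap: [0-7 ALLOC][8-57 FREE]
Op 2: b = malloc(12) -> b = 8; heap: [0-7 ALLOC][8-19 ALLOC][20-57 FREE]
Op 3: free(b) -> (freed b); heap: [0-7 ALLOC][8-57 FREE]
malloc(21): first-fit scan over [0-7 ALLOC][8-57 FREE] -> 8

Answer: 8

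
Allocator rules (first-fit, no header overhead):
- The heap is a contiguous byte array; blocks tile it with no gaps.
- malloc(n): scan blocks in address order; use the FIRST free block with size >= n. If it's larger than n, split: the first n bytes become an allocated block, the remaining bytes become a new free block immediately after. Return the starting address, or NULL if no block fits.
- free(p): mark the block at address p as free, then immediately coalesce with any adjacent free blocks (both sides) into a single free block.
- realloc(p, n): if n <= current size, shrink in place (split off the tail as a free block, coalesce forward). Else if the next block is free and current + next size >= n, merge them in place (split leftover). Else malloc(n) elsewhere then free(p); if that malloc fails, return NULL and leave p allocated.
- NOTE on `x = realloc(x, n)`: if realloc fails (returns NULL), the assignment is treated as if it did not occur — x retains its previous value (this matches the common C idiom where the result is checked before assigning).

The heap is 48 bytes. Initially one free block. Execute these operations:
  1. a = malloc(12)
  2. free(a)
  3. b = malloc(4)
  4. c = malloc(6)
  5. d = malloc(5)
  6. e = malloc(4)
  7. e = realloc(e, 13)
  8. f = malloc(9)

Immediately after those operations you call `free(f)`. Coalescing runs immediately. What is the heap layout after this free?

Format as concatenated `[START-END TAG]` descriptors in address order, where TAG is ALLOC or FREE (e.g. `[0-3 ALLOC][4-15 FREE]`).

Answer: [0-3 ALLOC][4-9 ALLOC][10-14 ALLOC][15-27 ALLOC][28-47 FREE]

Derivation:
Op 1: a = malloc(12) -> a = 0; heap: [0-11 ALLOC][12-47 FREE]
Op 2: free(a) -> (freed a); heap: [0-47 FREE]
Op 3: b = malloc(4) -> b = 0; heap: [0-3 ALLOC][4-47 FREE]
Op 4: c = malloc(6) -> c = 4; heap: [0-3 ALLOC][4-9 ALLOC][10-47 FREE]
Op 5: d = malloc(5) -> d = 10; heap: [0-3 ALLOC][4-9 ALLOC][10-14 ALLOC][15-47 FREE]
Op 6: e = malloc(4) -> e = 15; heap: [0-3 ALLOC][4-9 ALLOC][10-14 ALLOC][15-18 ALLOC][19-47 FREE]
Op 7: e = realloc(e, 13) -> e = 15; heap: [0-3 ALLOC][4-9 ALLOC][10-14 ALLOC][15-27 ALLOC][28-47 FREE]
Op 8: f = malloc(9) -> f = 28; heap: [0-3 ALLOC][4-9 ALLOC][10-14 ALLOC][15-27 ALLOC][28-36 ALLOC][37-47 FREE]
free(f): f = 28 -> block [28-36 ALLOC]; mark free, coalesce with adjacent free neighbors -> [0-3 ALLOC][4-9 ALLOC][10-14 ALLOC][15-27 ALLOC][28-47 FREE]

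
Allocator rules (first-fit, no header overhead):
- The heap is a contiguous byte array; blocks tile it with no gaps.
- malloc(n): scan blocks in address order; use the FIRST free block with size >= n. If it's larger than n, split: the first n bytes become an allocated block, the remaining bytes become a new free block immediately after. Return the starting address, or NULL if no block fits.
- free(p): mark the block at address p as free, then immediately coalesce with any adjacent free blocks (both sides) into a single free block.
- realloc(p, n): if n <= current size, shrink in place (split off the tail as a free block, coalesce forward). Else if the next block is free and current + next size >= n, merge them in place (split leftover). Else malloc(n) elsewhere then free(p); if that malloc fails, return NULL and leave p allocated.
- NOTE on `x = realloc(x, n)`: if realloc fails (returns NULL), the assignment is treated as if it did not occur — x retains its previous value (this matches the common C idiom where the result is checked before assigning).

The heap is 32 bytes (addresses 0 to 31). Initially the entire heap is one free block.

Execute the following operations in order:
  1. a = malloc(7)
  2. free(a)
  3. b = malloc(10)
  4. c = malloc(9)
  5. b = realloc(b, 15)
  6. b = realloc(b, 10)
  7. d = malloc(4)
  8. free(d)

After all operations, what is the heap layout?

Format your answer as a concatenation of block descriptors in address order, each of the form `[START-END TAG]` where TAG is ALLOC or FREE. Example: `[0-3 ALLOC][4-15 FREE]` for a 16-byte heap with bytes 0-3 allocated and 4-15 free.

Answer: [0-9 ALLOC][10-18 ALLOC][19-31 FREE]

Derivation:
Op 1: a = malloc(7) -> a = 0; heap: [0-6 ALLOC][7-31 FREE]
Op 2: free(a) -> (freed a); heap: [0-31 FREE]
Op 3: b = malloc(10) -> b = 0; heap: [0-9 ALLOC][10-31 FREE]
Op 4: c = malloc(9) -> c = 10; heap: [0-9 ALLOC][10-18 ALLOC][19-31 FREE]
Op 5: b = realloc(b, 15) -> NULL (b unchanged); heap: [0-9 ALLOC][10-18 ALLOC][19-31 FREE]
Op 6: b = realloc(b, 10) -> b = 0; heap: [0-9 ALLOC][10-18 ALLOC][19-31 FREE]
Op 7: d = malloc(4) -> d = 19; heap: [0-9 ALLOC][10-18 ALLOC][19-22 ALLOC][23-31 FREE]
Op 8: free(d) -> (freed d); heap: [0-9 ALLOC][10-18 ALLOC][19-31 FREE]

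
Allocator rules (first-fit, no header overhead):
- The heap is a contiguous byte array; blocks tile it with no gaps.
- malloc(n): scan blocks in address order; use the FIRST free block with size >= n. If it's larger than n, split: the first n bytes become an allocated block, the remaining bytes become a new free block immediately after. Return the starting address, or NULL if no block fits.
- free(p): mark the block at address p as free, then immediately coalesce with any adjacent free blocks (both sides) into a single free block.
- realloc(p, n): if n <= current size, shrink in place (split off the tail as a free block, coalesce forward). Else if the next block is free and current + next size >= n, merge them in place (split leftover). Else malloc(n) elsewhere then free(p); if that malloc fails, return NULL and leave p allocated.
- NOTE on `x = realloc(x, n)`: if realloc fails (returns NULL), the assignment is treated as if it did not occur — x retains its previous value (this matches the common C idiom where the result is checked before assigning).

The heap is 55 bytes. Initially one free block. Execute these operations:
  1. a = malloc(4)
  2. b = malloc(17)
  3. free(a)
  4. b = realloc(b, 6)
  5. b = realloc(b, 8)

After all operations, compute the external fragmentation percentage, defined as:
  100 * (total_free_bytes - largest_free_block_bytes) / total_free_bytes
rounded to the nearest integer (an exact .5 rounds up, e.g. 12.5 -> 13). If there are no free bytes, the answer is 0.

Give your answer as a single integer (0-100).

Op 1: a = malloc(4) -> a = 0; heap: [0-3 ALLOC][4-54 FREE]
Op 2: b = malloc(17) -> b = 4; heap: [0-3 ALLOC][4-20 ALLOC][21-54 FREE]
Op 3: free(a) -> (freed a); heap: [0-3 FREE][4-20 ALLOC][21-54 FREE]
Op 4: b = realloc(b, 6) -> b = 4; heap: [0-3 FREE][4-9 ALLOC][10-54 FREE]
Op 5: b = realloc(b, 8) -> b = 4; heap: [0-3 FREE][4-11 ALLOC][12-54 FREE]
Free blocks: [4 43] total_free=47 largest=43 -> 100*(47-43)/47 = 400/47 ≈ 8.511 -> rounds to 9

Answer: 9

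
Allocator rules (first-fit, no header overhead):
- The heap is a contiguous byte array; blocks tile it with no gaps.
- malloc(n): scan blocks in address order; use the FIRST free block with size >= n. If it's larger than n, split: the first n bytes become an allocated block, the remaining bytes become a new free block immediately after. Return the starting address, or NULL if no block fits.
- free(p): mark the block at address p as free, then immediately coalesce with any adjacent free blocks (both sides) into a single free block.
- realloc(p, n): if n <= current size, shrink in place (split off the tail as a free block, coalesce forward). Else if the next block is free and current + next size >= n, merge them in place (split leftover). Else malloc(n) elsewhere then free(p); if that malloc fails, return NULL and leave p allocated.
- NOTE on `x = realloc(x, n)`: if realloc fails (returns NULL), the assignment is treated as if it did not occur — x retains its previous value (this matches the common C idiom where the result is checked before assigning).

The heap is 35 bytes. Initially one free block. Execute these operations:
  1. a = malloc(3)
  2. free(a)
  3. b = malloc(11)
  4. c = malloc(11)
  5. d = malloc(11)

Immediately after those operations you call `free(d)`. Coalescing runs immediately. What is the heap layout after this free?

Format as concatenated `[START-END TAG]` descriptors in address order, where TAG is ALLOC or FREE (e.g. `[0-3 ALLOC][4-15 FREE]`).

Answer: [0-10 ALLOC][11-21 ALLOC][22-34 FREE]

Derivation:
Op 1: a = malloc(3) -> a = 0; heap: [0-2 ALLOC][3-34 FREE]
Op 2: free(a) -> (freed a); heap: [0-34 FREE]
Op 3: b = malloc(11) -> b = 0; heap: [0-10 ALLOC][11-34 FREE]
Op 4: c = malloc(11) -> c = 11; heap: [0-10 ALLOC][11-21 ALLOC][22-34 FREE]
Op 5: d = malloc(11) -> d = 22; heap: [0-10 ALLOC][11-21 ALLOC][22-32 ALLOC][33-34 FREE]
free(d): d = 22 -> block [22-32 ALLOC]; mark free, coalesce with adjacent free neighbors -> [0-10 ALLOC][11-21 ALLOC][22-34 FREE]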